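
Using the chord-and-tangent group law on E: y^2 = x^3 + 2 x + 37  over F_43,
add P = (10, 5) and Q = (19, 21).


P != Q, so use the chord formula.
s = (y2 - y1) / (x2 - x1) = (16) / (9) mod 43 = 40
x3 = s^2 - x1 - x2 mod 43 = 40^2 - 10 - 19 = 23
y3 = s (x1 - x3) - y1 mod 43 = 40 * (10 - 23) - 5 = 34

P + Q = (23, 34)


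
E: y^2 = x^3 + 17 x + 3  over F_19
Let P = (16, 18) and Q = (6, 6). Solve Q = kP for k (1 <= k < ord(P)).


Enumerate multiples of P until we hit Q = (6, 6):
  1P = (16, 18)
  2P = (15, 17)
  3P = (8, 9)
  4P = (12, 15)
  5P = (7, 3)
  6P = (3, 10)
  7P = (6, 13)
  8P = (2, 8)
  9P = (5, 17)
  10P = (9, 12)
  11P = (18, 2)
  12P = (11, 18)
  13P = (11, 1)
  14P = (18, 17)
  15P = (9, 7)
  16P = (5, 2)
  17P = (2, 11)
  18P = (6, 6)
Match found at i = 18.

k = 18


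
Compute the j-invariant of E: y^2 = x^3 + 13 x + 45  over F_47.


Delta = -16(4 a^3 + 27 b^2) mod 47 = 27
-1728 * (4 a)^3 = -1728 * (4*13)^3 mod 47 = 12
j = 12 * 27^(-1) mod 47 = 37

j = 37 (mod 47)


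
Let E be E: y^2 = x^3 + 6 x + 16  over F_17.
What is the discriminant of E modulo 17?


4 a^3 + 27 b^2 = 4*6^3 + 27*16^2 = 864 + 6912 = 7776
Delta = -16 * (7776) = -124416
Delta mod 17 = 7

Delta = 7 (mod 17)


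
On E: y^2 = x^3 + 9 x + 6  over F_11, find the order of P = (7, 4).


Compute successive multiples of P until we hit O:
  1P = (7, 4)
  2P = (6, 10)
  3P = (1, 4)
  4P = (3, 7)
  5P = (5, 0)
  6P = (3, 4)
  7P = (1, 7)
  8P = (6, 1)
  ... (continuing to 10P)
  10P = O

ord(P) = 10


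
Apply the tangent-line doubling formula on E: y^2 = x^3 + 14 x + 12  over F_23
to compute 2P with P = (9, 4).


Doubling: s = (3 x1^2 + a) / (2 y1)
s = (3*9^2 + 14) / (2*4) mod 23 = 12
x3 = s^2 - 2 x1 mod 23 = 12^2 - 2*9 = 11
y3 = s (x1 - x3) - y1 mod 23 = 12 * (9 - 11) - 4 = 18

2P = (11, 18)


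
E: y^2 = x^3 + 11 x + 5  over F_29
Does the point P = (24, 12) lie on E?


Check whether y^2 = x^3 + 11 x + 5 (mod 29) for (x, y) = (24, 12).
LHS: y^2 = 12^2 mod 29 = 28
RHS: x^3 + 11 x + 5 = 24^3 + 11*24 + 5 mod 29 = 28
LHS = RHS

Yes, on the curve


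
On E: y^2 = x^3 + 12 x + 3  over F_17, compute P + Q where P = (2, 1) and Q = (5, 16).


P != Q, so use the chord formula.
s = (y2 - y1) / (x2 - x1) = (15) / (3) mod 17 = 5
x3 = s^2 - x1 - x2 mod 17 = 5^2 - 2 - 5 = 1
y3 = s (x1 - x3) - y1 mod 17 = 5 * (2 - 1) - 1 = 4

P + Q = (1, 4)


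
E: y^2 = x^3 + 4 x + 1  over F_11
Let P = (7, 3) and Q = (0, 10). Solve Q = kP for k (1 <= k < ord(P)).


Enumerate multiples of P until we hit Q = (0, 10):
  1P = (7, 3)
  2P = (0, 10)
Match found at i = 2.

k = 2


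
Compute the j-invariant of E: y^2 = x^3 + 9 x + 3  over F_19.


Delta = -16(4 a^3 + 27 b^2) mod 19 = 15
-1728 * (4 a)^3 = -1728 * (4*9)^3 mod 19 = 11
j = 11 * 15^(-1) mod 19 = 2

j = 2 (mod 19)


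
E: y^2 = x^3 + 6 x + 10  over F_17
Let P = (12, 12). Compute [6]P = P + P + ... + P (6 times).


k = 6 = 110_2 (binary, LSB first: 011)
Double-and-add from P = (12, 12):
  bit 0 = 0: acc unchanged = O
  bit 1 = 1: acc = O + (2, 9) = (2, 9)
  bit 2 = 1: acc = (2, 9) + (14, 13) = (3, 2)

6P = (3, 2)


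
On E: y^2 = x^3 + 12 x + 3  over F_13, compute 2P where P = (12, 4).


Doubling: s = (3 x1^2 + a) / (2 y1)
s = (3*12^2 + 12) / (2*4) mod 13 = 10
x3 = s^2 - 2 x1 mod 13 = 10^2 - 2*12 = 11
y3 = s (x1 - x3) - y1 mod 13 = 10 * (12 - 11) - 4 = 6

2P = (11, 6)


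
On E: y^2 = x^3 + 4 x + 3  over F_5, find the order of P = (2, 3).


Compute successive multiples of P until we hit O:
  1P = (2, 3)
  2P = (2, 2)
  3P = O

ord(P) = 3


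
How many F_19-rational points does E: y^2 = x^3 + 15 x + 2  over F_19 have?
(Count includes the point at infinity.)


For each x in F_19, count y with y^2 = x^3 + 15 x + 2 mod 19:
  x = 3: RHS = 17, y in [6, 13]  -> 2 point(s)
  x = 6: RHS = 4, y in [2, 17]  -> 2 point(s)
  x = 8: RHS = 7, y in [8, 11]  -> 2 point(s)
  x = 9: RHS = 11, y in [7, 12]  -> 2 point(s)
  x = 11: RHS = 16, y in [4, 15]  -> 2 point(s)
  x = 13: RHS = 0, y in [0]  -> 1 point(s)
  x = 14: RHS = 11, y in [7, 12]  -> 2 point(s)
  x = 15: RHS = 11, y in [7, 12]  -> 2 point(s)
  x = 16: RHS = 6, y in [5, 14]  -> 2 point(s)
  x = 18: RHS = 5, y in [9, 10]  -> 2 point(s)
Affine points: 19. Add the point at infinity: total = 20.

#E(F_19) = 20


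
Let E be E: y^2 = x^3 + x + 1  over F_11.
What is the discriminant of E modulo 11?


4 a^3 + 27 b^2 = 4*1^3 + 27*1^2 = 4 + 27 = 31
Delta = -16 * (31) = -496
Delta mod 11 = 10

Delta = 10 (mod 11)


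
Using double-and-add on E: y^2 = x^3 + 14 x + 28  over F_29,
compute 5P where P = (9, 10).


k = 5 = 101_2 (binary, LSB first: 101)
Double-and-add from P = (9, 10):
  bit 0 = 1: acc = O + (9, 10) = (9, 10)
  bit 1 = 0: acc unchanged = (9, 10)
  bit 2 = 1: acc = (9, 10) + (22, 14) = (18, 14)

5P = (18, 14)


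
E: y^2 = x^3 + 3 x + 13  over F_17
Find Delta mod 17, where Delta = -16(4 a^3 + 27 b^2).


4 a^3 + 27 b^2 = 4*3^3 + 27*13^2 = 108 + 4563 = 4671
Delta = -16 * (4671) = -74736
Delta mod 17 = 13

Delta = 13 (mod 17)


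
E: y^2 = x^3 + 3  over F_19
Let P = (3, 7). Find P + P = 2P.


Doubling: s = (3 x1^2 + a) / (2 y1)
s = (3*3^2 + 0) / (2*7) mod 19 = 6
x3 = s^2 - 2 x1 mod 19 = 6^2 - 2*3 = 11
y3 = s (x1 - x3) - y1 mod 19 = 6 * (3 - 11) - 7 = 2

2P = (11, 2)


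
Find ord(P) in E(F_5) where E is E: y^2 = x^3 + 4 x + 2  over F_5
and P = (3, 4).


Compute successive multiples of P until we hit O:
  1P = (3, 4)
  2P = (3, 1)
  3P = O

ord(P) = 3


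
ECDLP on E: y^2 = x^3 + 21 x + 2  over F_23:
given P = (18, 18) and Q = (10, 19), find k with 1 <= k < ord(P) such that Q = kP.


Enumerate multiples of P until we hit Q = (10, 19):
  1P = (18, 18)
  2P = (12, 21)
  3P = (22, 7)
  4P = (15, 14)
  5P = (2, 11)
  6P = (4, 14)
  7P = (10, 4)
  8P = (11, 0)
  9P = (10, 19)
Match found at i = 9.

k = 9


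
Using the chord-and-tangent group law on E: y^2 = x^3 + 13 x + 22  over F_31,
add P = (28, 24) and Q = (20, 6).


P != Q, so use the chord formula.
s = (y2 - y1) / (x2 - x1) = (13) / (23) mod 31 = 10
x3 = s^2 - x1 - x2 mod 31 = 10^2 - 28 - 20 = 21
y3 = s (x1 - x3) - y1 mod 31 = 10 * (28 - 21) - 24 = 15

P + Q = (21, 15)


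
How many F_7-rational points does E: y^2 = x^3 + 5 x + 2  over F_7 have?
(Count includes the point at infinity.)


For each x in F_7, count y with y^2 = x^3 + 5 x + 2 mod 7:
  x = 0: RHS = 2, y in [3, 4]  -> 2 point(s)
  x = 1: RHS = 1, y in [1, 6]  -> 2 point(s)
  x = 3: RHS = 2, y in [3, 4]  -> 2 point(s)
  x = 4: RHS = 2, y in [3, 4]  -> 2 point(s)
Affine points: 8. Add the point at infinity: total = 9.

#E(F_7) = 9


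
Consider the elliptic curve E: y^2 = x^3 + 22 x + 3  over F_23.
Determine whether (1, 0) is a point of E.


Check whether y^2 = x^3 + 22 x + 3 (mod 23) for (x, y) = (1, 0).
LHS: y^2 = 0^2 mod 23 = 0
RHS: x^3 + 22 x + 3 = 1^3 + 22*1 + 3 mod 23 = 3
LHS != RHS

No, not on the curve


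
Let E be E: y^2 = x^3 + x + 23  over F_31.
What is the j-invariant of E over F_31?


Delta = -16(4 a^3 + 27 b^2) mod 31 = 2
-1728 * (4 a)^3 = -1728 * (4*1)^3 mod 31 = 16
j = 16 * 2^(-1) mod 31 = 8

j = 8 (mod 31)


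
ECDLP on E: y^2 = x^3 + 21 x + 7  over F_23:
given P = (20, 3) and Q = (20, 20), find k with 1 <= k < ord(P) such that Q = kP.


Enumerate multiples of P until we hit Q = (20, 20):
  1P = (20, 3)
  2P = (1, 11)
  3P = (6, 2)
  4P = (22, 10)
  5P = (22, 13)
  6P = (6, 21)
  7P = (1, 12)
  8P = (20, 20)
Match found at i = 8.

k = 8


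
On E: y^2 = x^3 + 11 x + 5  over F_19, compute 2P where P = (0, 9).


Doubling: s = (3 x1^2 + a) / (2 y1)
s = (3*0^2 + 11) / (2*9) mod 19 = 8
x3 = s^2 - 2 x1 mod 19 = 8^2 - 2*0 = 7
y3 = s (x1 - x3) - y1 mod 19 = 8 * (0 - 7) - 9 = 11

2P = (7, 11)


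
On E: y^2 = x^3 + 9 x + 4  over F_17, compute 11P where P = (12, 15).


k = 11 = 1011_2 (binary, LSB first: 1101)
Double-and-add from P = (12, 15):
  bit 0 = 1: acc = O + (12, 15) = (12, 15)
  bit 1 = 1: acc = (12, 15) + (9, 7) = (5, 15)
  bit 2 = 0: acc unchanged = (5, 15)
  bit 3 = 1: acc = (5, 15) + (4, 6) = (4, 11)

11P = (4, 11)


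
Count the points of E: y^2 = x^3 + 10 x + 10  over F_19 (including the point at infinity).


For each x in F_19, count y with y^2 = x^3 + 10 x + 10 mod 19:
  x = 2: RHS = 0, y in [0]  -> 1 point(s)
  x = 4: RHS = 0, y in [0]  -> 1 point(s)
  x = 6: RHS = 1, y in [1, 18]  -> 2 point(s)
  x = 7: RHS = 5, y in [9, 10]  -> 2 point(s)
  x = 11: RHS = 7, y in [8, 11]  -> 2 point(s)
  x = 13: RHS = 0, y in [0]  -> 1 point(s)
  x = 14: RHS = 6, y in [5, 14]  -> 2 point(s)
  x = 15: RHS = 1, y in [1, 18]  -> 2 point(s)
  x = 17: RHS = 1, y in [1, 18]  -> 2 point(s)
Affine points: 15. Add the point at infinity: total = 16.

#E(F_19) = 16


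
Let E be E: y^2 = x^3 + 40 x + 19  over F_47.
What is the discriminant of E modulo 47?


4 a^3 + 27 b^2 = 4*40^3 + 27*19^2 = 256000 + 9747 = 265747
Delta = -16 * (265747) = -4251952
Delta mod 47 = 44

Delta = 44 (mod 47)


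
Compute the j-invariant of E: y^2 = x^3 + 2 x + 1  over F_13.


Delta = -16(4 a^3 + 27 b^2) mod 13 = 5
-1728 * (4 a)^3 = -1728 * (4*2)^3 mod 13 = 5
j = 5 * 5^(-1) mod 13 = 1

j = 1 (mod 13)


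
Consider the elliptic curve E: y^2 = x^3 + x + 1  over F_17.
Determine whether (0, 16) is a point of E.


Check whether y^2 = x^3 + 1 x + 1 (mod 17) for (x, y) = (0, 16).
LHS: y^2 = 16^2 mod 17 = 1
RHS: x^3 + 1 x + 1 = 0^3 + 1*0 + 1 mod 17 = 1
LHS = RHS

Yes, on the curve


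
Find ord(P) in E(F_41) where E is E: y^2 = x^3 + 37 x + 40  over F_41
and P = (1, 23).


Compute successive multiples of P until we hit O:
  1P = (1, 23)
  2P = (21, 22)
  3P = (23, 15)
  4P = (9, 6)
  5P = (40, 24)
  6P = (31, 33)
  7P = (0, 32)
  8P = (39, 32)
  ... (continuing to 32P)
  32P = O

ord(P) = 32


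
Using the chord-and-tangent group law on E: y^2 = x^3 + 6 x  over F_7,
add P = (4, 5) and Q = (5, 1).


P != Q, so use the chord formula.
s = (y2 - y1) / (x2 - x1) = (3) / (1) mod 7 = 3
x3 = s^2 - x1 - x2 mod 7 = 3^2 - 4 - 5 = 0
y3 = s (x1 - x3) - y1 mod 7 = 3 * (4 - 0) - 5 = 0

P + Q = (0, 0)


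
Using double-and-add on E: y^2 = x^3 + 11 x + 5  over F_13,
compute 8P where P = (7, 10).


k = 8 = 1000_2 (binary, LSB first: 0001)
Double-and-add from P = (7, 10):
  bit 0 = 0: acc unchanged = O
  bit 1 = 0: acc unchanged = O
  bit 2 = 0: acc unchanged = O
  bit 3 = 1: acc = O + (2, 3) = (2, 3)

8P = (2, 3)


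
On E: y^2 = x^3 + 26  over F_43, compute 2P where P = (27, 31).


Doubling: s = (3 x1^2 + a) / (2 y1)
s = (3*27^2 + 0) / (2*31) mod 43 = 11
x3 = s^2 - 2 x1 mod 43 = 11^2 - 2*27 = 24
y3 = s (x1 - x3) - y1 mod 43 = 11 * (27 - 24) - 31 = 2

2P = (24, 2)


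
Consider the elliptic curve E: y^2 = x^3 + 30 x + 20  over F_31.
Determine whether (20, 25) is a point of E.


Check whether y^2 = x^3 + 30 x + 20 (mod 31) for (x, y) = (20, 25).
LHS: y^2 = 25^2 mod 31 = 5
RHS: x^3 + 30 x + 20 = 20^3 + 30*20 + 20 mod 31 = 2
LHS != RHS

No, not on the curve


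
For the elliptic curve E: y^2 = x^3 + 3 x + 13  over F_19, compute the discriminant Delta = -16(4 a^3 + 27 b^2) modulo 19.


4 a^3 + 27 b^2 = 4*3^3 + 27*13^2 = 108 + 4563 = 4671
Delta = -16 * (4671) = -74736
Delta mod 19 = 10

Delta = 10 (mod 19)


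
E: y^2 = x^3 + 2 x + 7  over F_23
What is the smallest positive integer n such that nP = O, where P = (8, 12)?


Compute successive multiples of P until we hit O:
  1P = (8, 12)
  2P = (15, 10)
  3P = (9, 8)
  4P = (22, 21)
  5P = (17, 20)
  6P = (11, 16)
  7P = (16, 8)
  8P = (5, 21)
  ... (continuing to 21P)
  21P = O

ord(P) = 21


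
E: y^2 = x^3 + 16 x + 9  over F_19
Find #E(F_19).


For each x in F_19, count y with y^2 = x^3 + 16 x + 9 mod 19:
  x = 0: RHS = 9, y in [3, 16]  -> 2 point(s)
  x = 1: RHS = 7, y in [8, 11]  -> 2 point(s)
  x = 2: RHS = 11, y in [7, 12]  -> 2 point(s)
  x = 4: RHS = 4, y in [2, 17]  -> 2 point(s)
  x = 5: RHS = 5, y in [9, 10]  -> 2 point(s)
  x = 6: RHS = 17, y in [6, 13]  -> 2 point(s)
  x = 13: RHS = 1, y in [1, 18]  -> 2 point(s)
  x = 17: RHS = 7, y in [8, 11]  -> 2 point(s)
  x = 18: RHS = 11, y in [7, 12]  -> 2 point(s)
Affine points: 18. Add the point at infinity: total = 19.

#E(F_19) = 19


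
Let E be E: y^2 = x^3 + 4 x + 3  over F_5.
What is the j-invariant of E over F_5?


Delta = -16(4 a^3 + 27 b^2) mod 5 = 1
-1728 * (4 a)^3 = -1728 * (4*4)^3 mod 5 = 2
j = 2 * 1^(-1) mod 5 = 2

j = 2 (mod 5)


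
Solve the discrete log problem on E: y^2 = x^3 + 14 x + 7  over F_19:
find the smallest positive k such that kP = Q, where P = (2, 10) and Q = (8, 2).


Enumerate multiples of P until we hit Q = (8, 2):
  1P = (2, 10)
  2P = (7, 12)
  3P = (17, 3)
  4P = (9, 11)
  5P = (15, 18)
  6P = (8, 17)
  7P = (13, 12)
  8P = (10, 11)
  9P = (18, 7)
  10P = (0, 11)
  11P = (3, 0)
  12P = (0, 8)
  13P = (18, 12)
  14P = (10, 8)
  15P = (13, 7)
  16P = (8, 2)
Match found at i = 16.

k = 16


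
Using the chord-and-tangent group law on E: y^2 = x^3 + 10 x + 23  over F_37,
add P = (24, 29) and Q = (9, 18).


P != Q, so use the chord formula.
s = (y2 - y1) / (x2 - x1) = (26) / (22) mod 37 = 18
x3 = s^2 - x1 - x2 mod 37 = 18^2 - 24 - 9 = 32
y3 = s (x1 - x3) - y1 mod 37 = 18 * (24 - 32) - 29 = 12

P + Q = (32, 12)


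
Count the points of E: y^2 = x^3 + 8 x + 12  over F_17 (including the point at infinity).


For each x in F_17, count y with y^2 = x^3 + 8 x + 12 mod 17:
  x = 1: RHS = 4, y in [2, 15]  -> 2 point(s)
  x = 2: RHS = 2, y in [6, 11]  -> 2 point(s)
  x = 6: RHS = 4, y in [2, 15]  -> 2 point(s)
  x = 10: RHS = 4, y in [2, 15]  -> 2 point(s)
  x = 12: RHS = 0, y in [0]  -> 1 point(s)
  x = 13: RHS = 1, y in [1, 16]  -> 2 point(s)
Affine points: 11. Add the point at infinity: total = 12.

#E(F_17) = 12


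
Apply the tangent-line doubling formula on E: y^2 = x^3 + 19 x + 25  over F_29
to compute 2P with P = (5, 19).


Doubling: s = (3 x1^2 + a) / (2 y1)
s = (3*5^2 + 19) / (2*19) mod 29 = 4
x3 = s^2 - 2 x1 mod 29 = 4^2 - 2*5 = 6
y3 = s (x1 - x3) - y1 mod 29 = 4 * (5 - 6) - 19 = 6

2P = (6, 6)


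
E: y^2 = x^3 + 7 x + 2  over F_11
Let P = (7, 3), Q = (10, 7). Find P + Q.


P != Q, so use the chord formula.
s = (y2 - y1) / (x2 - x1) = (4) / (3) mod 11 = 5
x3 = s^2 - x1 - x2 mod 11 = 5^2 - 7 - 10 = 8
y3 = s (x1 - x3) - y1 mod 11 = 5 * (7 - 8) - 3 = 3

P + Q = (8, 3)


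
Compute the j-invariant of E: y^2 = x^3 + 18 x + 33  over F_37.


Delta = -16(4 a^3 + 27 b^2) mod 37 = 15
-1728 * (4 a)^3 = -1728 * (4*18)^3 mod 37 = 23
j = 23 * 15^(-1) mod 37 = 4

j = 4 (mod 37)


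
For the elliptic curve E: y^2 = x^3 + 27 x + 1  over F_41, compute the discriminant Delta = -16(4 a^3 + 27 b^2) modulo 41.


4 a^3 + 27 b^2 = 4*27^3 + 27*1^2 = 78732 + 27 = 78759
Delta = -16 * (78759) = -1260144
Delta mod 41 = 32

Delta = 32 (mod 41)


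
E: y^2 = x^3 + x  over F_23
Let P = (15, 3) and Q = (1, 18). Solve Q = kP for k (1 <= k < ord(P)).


Enumerate multiples of P until we hit Q = (1, 18):
  1P = (15, 3)
  2P = (1, 18)
Match found at i = 2.

k = 2


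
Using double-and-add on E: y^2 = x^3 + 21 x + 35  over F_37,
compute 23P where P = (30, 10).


k = 23 = 10111_2 (binary, LSB first: 11101)
Double-and-add from P = (30, 10):
  bit 0 = 1: acc = O + (30, 10) = (30, 10)
  bit 1 = 1: acc = (30, 10) + (15, 5) = (25, 4)
  bit 2 = 1: acc = (25, 4) + (16, 29) = (6, 9)
  bit 3 = 0: acc unchanged = (6, 9)
  bit 4 = 1: acc = (6, 9) + (8, 7) = (24, 9)

23P = (24, 9)


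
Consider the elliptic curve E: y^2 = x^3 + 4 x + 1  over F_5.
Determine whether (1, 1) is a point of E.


Check whether y^2 = x^3 + 4 x + 1 (mod 5) for (x, y) = (1, 1).
LHS: y^2 = 1^2 mod 5 = 1
RHS: x^3 + 4 x + 1 = 1^3 + 4*1 + 1 mod 5 = 1
LHS = RHS

Yes, on the curve


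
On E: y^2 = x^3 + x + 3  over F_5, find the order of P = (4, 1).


Compute successive multiples of P until we hit O:
  1P = (4, 1)
  2P = (1, 0)
  3P = (4, 4)
  4P = O

ord(P) = 4


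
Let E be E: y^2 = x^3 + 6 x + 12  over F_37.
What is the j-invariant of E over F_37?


Delta = -16(4 a^3 + 27 b^2) mod 37 = 3
-1728 * (4 a)^3 = -1728 * (4*6)^3 mod 37 = 31
j = 31 * 3^(-1) mod 37 = 35

j = 35 (mod 37)


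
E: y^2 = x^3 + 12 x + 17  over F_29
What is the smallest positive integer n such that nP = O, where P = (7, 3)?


Compute successive multiples of P until we hit O:
  1P = (7, 3)
  2P = (14, 0)
  3P = (7, 26)
  4P = O

ord(P) = 4


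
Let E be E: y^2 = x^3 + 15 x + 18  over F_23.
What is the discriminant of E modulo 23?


4 a^3 + 27 b^2 = 4*15^3 + 27*18^2 = 13500 + 8748 = 22248
Delta = -16 * (22248) = -355968
Delta mod 23 = 3

Delta = 3 (mod 23)


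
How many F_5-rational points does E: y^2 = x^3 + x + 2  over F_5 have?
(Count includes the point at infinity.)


For each x in F_5, count y with y^2 = x^3 + 1 x + 2 mod 5:
  x = 1: RHS = 4, y in [2, 3]  -> 2 point(s)
  x = 4: RHS = 0, y in [0]  -> 1 point(s)
Affine points: 3. Add the point at infinity: total = 4.

#E(F_5) = 4


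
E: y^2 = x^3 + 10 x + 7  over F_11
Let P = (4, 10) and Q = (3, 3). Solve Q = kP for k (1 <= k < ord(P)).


Enumerate multiples of P until we hit Q = (3, 3):
  1P = (4, 10)
  2P = (8, 7)
  3P = (3, 3)
Match found at i = 3.

k = 3


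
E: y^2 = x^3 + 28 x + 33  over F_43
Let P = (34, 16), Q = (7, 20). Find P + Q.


P != Q, so use the chord formula.
s = (y2 - y1) / (x2 - x1) = (4) / (16) mod 43 = 11
x3 = s^2 - x1 - x2 mod 43 = 11^2 - 34 - 7 = 37
y3 = s (x1 - x3) - y1 mod 43 = 11 * (34 - 37) - 16 = 37

P + Q = (37, 37)


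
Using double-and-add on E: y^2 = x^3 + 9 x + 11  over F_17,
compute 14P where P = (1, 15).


k = 14 = 1110_2 (binary, LSB first: 0111)
Double-and-add from P = (1, 15):
  bit 0 = 0: acc unchanged = O
  bit 1 = 1: acc = O + (7, 3) = (7, 3)
  bit 2 = 1: acc = (7, 3) + (16, 1) = (10, 9)
  bit 3 = 1: acc = (10, 9) + (4, 3) = (4, 14)

14P = (4, 14)


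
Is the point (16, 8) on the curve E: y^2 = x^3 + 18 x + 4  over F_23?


Check whether y^2 = x^3 + 18 x + 4 (mod 23) for (x, y) = (16, 8).
LHS: y^2 = 8^2 mod 23 = 18
RHS: x^3 + 18 x + 4 = 16^3 + 18*16 + 4 mod 23 = 18
LHS = RHS

Yes, on the curve


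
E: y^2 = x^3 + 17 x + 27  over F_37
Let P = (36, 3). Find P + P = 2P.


Doubling: s = (3 x1^2 + a) / (2 y1)
s = (3*36^2 + 17) / (2*3) mod 37 = 28
x3 = s^2 - 2 x1 mod 37 = 28^2 - 2*36 = 9
y3 = s (x1 - x3) - y1 mod 37 = 28 * (36 - 9) - 3 = 13

2P = (9, 13)


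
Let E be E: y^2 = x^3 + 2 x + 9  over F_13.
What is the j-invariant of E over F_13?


Delta = -16(4 a^3 + 27 b^2) mod 13 = 12
-1728 * (4 a)^3 = -1728 * (4*2)^3 mod 13 = 5
j = 5 * 12^(-1) mod 13 = 8

j = 8 (mod 13)


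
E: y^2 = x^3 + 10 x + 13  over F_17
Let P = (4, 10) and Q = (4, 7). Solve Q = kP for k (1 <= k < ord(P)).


Enumerate multiples of P until we hit Q = (4, 7):
  1P = (4, 10)
  2P = (5, 16)
  3P = (10, 5)
  4P = (7, 1)
  5P = (15, 6)
  6P = (6, 0)
  7P = (15, 11)
  8P = (7, 16)
  9P = (10, 12)
  10P = (5, 1)
  11P = (4, 7)
Match found at i = 11.

k = 11


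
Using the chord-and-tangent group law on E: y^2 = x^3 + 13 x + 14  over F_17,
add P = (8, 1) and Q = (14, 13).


P != Q, so use the chord formula.
s = (y2 - y1) / (x2 - x1) = (12) / (6) mod 17 = 2
x3 = s^2 - x1 - x2 mod 17 = 2^2 - 8 - 14 = 16
y3 = s (x1 - x3) - y1 mod 17 = 2 * (8 - 16) - 1 = 0

P + Q = (16, 0)


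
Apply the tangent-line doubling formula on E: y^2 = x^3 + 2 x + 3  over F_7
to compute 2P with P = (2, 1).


Doubling: s = (3 x1^2 + a) / (2 y1)
s = (3*2^2 + 2) / (2*1) mod 7 = 0
x3 = s^2 - 2 x1 mod 7 = 0^2 - 2*2 = 3
y3 = s (x1 - x3) - y1 mod 7 = 0 * (2 - 3) - 1 = 6

2P = (3, 6)


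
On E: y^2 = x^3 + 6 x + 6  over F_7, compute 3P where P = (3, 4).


k = 3 = 11_2 (binary, LSB first: 11)
Double-and-add from P = (3, 4):
  bit 0 = 1: acc = O + (3, 4) = (3, 4)
  bit 1 = 1: acc = (3, 4) + (5, 0) = (3, 3)

3P = (3, 3)


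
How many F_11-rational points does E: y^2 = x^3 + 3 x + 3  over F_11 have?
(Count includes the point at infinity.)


For each x in F_11, count y with y^2 = x^3 + 3 x + 3 mod 11:
  x = 0: RHS = 3, y in [5, 6]  -> 2 point(s)
  x = 5: RHS = 0, y in [0]  -> 1 point(s)
  x = 7: RHS = 4, y in [2, 9]  -> 2 point(s)
  x = 8: RHS = 0, y in [0]  -> 1 point(s)
  x = 9: RHS = 0, y in [0]  -> 1 point(s)
Affine points: 7. Add the point at infinity: total = 8.

#E(F_11) = 8


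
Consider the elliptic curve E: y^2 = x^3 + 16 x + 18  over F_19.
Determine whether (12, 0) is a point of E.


Check whether y^2 = x^3 + 16 x + 18 (mod 19) for (x, y) = (12, 0).
LHS: y^2 = 0^2 mod 19 = 0
RHS: x^3 + 16 x + 18 = 12^3 + 16*12 + 18 mod 19 = 0
LHS = RHS

Yes, on the curve


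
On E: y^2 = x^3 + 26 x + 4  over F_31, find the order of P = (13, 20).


Compute successive multiples of P until we hit O:
  1P = (13, 20)
  2P = (2, 8)
  3P = (30, 15)
  4P = (6, 29)
  5P = (1, 0)
  6P = (6, 2)
  7P = (30, 16)
  8P = (2, 23)
  ... (continuing to 10P)
  10P = O

ord(P) = 10


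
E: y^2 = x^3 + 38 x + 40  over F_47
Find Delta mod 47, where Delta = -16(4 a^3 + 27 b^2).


4 a^3 + 27 b^2 = 4*38^3 + 27*40^2 = 219488 + 43200 = 262688
Delta = -16 * (262688) = -4203008
Delta mod 47 = 14

Delta = 14 (mod 47)


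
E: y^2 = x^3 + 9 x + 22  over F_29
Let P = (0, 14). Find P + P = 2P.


Doubling: s = (3 x1^2 + a) / (2 y1)
s = (3*0^2 + 9) / (2*14) mod 29 = 20
x3 = s^2 - 2 x1 mod 29 = 20^2 - 2*0 = 23
y3 = s (x1 - x3) - y1 mod 29 = 20 * (0 - 23) - 14 = 19

2P = (23, 19)


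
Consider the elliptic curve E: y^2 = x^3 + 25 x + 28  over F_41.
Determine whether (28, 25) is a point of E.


Check whether y^2 = x^3 + 25 x + 28 (mod 41) for (x, y) = (28, 25).
LHS: y^2 = 25^2 mod 41 = 10
RHS: x^3 + 25 x + 28 = 28^3 + 25*28 + 28 mod 41 = 7
LHS != RHS

No, not on the curve


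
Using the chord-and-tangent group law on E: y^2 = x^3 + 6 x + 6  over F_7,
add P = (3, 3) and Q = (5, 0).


P != Q, so use the chord formula.
s = (y2 - y1) / (x2 - x1) = (4) / (2) mod 7 = 2
x3 = s^2 - x1 - x2 mod 7 = 2^2 - 3 - 5 = 3
y3 = s (x1 - x3) - y1 mod 7 = 2 * (3 - 3) - 3 = 4

P + Q = (3, 4)


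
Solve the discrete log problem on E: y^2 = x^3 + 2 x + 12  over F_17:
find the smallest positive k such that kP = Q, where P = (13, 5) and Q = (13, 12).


Enumerate multiples of P until we hit Q = (13, 12):
  1P = (13, 5)
  2P = (16, 14)
  3P = (14, 9)
  4P = (6, 6)
  5P = (6, 11)
  6P = (14, 8)
  7P = (16, 3)
  8P = (13, 12)
Match found at i = 8.

k = 8


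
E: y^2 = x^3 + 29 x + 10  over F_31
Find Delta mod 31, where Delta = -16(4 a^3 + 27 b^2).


4 a^3 + 27 b^2 = 4*29^3 + 27*10^2 = 97556 + 2700 = 100256
Delta = -16 * (100256) = -1604096
Delta mod 31 = 30

Delta = 30 (mod 31)


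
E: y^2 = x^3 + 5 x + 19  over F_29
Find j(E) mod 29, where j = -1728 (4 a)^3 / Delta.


Delta = -16(4 a^3 + 27 b^2) mod 29 = 14
-1728 * (4 a)^3 = -1728 * (4*5)^3 mod 29 = 10
j = 10 * 14^(-1) mod 29 = 9

j = 9 (mod 29)


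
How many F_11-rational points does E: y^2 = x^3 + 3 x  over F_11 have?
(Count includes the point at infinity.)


For each x in F_11, count y with y^2 = x^3 + 3 x + 0 mod 11:
  x = 0: RHS = 0, y in [0]  -> 1 point(s)
  x = 1: RHS = 4, y in [2, 9]  -> 2 point(s)
  x = 2: RHS = 3, y in [5, 6]  -> 2 point(s)
  x = 3: RHS = 3, y in [5, 6]  -> 2 point(s)
  x = 6: RHS = 3, y in [5, 6]  -> 2 point(s)
  x = 7: RHS = 1, y in [1, 10]  -> 2 point(s)
Affine points: 11. Add the point at infinity: total = 12.

#E(F_11) = 12


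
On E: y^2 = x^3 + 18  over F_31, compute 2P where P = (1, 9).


k = 2 = 10_2 (binary, LSB first: 01)
Double-and-add from P = (1, 9):
  bit 0 = 0: acc unchanged = O
  bit 1 = 1: acc = O + (23, 8) = (23, 8)

2P = (23, 8)


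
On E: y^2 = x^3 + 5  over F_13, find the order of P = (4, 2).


Compute successive multiples of P until we hit O:
  1P = (4, 2)
  2P = (6, 0)
  3P = (4, 11)
  4P = O

ord(P) = 4


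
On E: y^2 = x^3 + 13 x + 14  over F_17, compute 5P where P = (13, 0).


k = 5 = 101_2 (binary, LSB first: 101)
Double-and-add from P = (13, 0):
  bit 0 = 1: acc = O + (13, 0) = (13, 0)
  bit 1 = 0: acc unchanged = (13, 0)
  bit 2 = 1: acc = (13, 0) + O = (13, 0)

5P = (13, 0)


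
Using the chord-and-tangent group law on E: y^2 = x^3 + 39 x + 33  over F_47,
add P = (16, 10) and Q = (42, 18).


P != Q, so use the chord formula.
s = (y2 - y1) / (x2 - x1) = (8) / (26) mod 47 = 22
x3 = s^2 - x1 - x2 mod 47 = 22^2 - 16 - 42 = 3
y3 = s (x1 - x3) - y1 mod 47 = 22 * (16 - 3) - 10 = 41

P + Q = (3, 41)


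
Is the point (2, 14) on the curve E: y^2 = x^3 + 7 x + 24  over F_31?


Check whether y^2 = x^3 + 7 x + 24 (mod 31) for (x, y) = (2, 14).
LHS: y^2 = 14^2 mod 31 = 10
RHS: x^3 + 7 x + 24 = 2^3 + 7*2 + 24 mod 31 = 15
LHS != RHS

No, not on the curve


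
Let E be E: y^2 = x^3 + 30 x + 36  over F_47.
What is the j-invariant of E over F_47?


Delta = -16(4 a^3 + 27 b^2) mod 47 = 41
-1728 * (4 a)^3 = -1728 * (4*30)^3 mod 47 = 25
j = 25 * 41^(-1) mod 47 = 35

j = 35 (mod 47)


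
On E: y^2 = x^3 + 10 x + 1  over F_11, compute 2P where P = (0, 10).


Doubling: s = (3 x1^2 + a) / (2 y1)
s = (3*0^2 + 10) / (2*10) mod 11 = 6
x3 = s^2 - 2 x1 mod 11 = 6^2 - 2*0 = 3
y3 = s (x1 - x3) - y1 mod 11 = 6 * (0 - 3) - 10 = 5

2P = (3, 5)


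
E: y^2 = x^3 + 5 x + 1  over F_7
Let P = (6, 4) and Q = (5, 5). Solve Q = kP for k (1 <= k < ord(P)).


Enumerate multiples of P until we hit Q = (5, 5):
  1P = (6, 4)
  2P = (3, 6)
  3P = (0, 6)
  4P = (5, 5)
Match found at i = 4.

k = 4


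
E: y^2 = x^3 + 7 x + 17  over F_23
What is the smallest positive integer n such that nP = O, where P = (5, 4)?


Compute successive multiples of P until we hit O:
  1P = (5, 4)
  2P = (16, 4)
  3P = (2, 19)
  4P = (18, 15)
  5P = (18, 8)
  6P = (2, 4)
  7P = (16, 19)
  8P = (5, 19)
  ... (continuing to 9P)
  9P = O

ord(P) = 9


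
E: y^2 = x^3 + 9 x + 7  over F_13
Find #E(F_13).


For each x in F_13, count y with y^2 = x^3 + 9 x + 7 mod 13:
  x = 1: RHS = 4, y in [2, 11]  -> 2 point(s)
  x = 3: RHS = 9, y in [3, 10]  -> 2 point(s)
  x = 4: RHS = 3, y in [4, 9]  -> 2 point(s)
  x = 6: RHS = 4, y in [2, 11]  -> 2 point(s)
  x = 7: RHS = 10, y in [6, 7]  -> 2 point(s)
  x = 12: RHS = 10, y in [6, 7]  -> 2 point(s)
Affine points: 12. Add the point at infinity: total = 13.

#E(F_13) = 13


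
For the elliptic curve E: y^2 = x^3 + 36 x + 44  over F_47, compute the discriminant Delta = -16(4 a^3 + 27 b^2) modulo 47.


4 a^3 + 27 b^2 = 4*36^3 + 27*44^2 = 186624 + 52272 = 238896
Delta = -16 * (238896) = -3822336
Delta mod 47 = 33

Delta = 33 (mod 47)


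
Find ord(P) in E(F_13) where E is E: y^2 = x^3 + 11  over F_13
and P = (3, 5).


Compute successive multiples of P until we hit O:
  1P = (3, 5)
  2P = (10, 6)
  3P = (4, 6)
  4P = (7, 4)
  5P = (12, 7)
  6P = (8, 4)
  7P = (1, 5)
  8P = (9, 8)
  ... (continuing to 19P)
  19P = O

ord(P) = 19


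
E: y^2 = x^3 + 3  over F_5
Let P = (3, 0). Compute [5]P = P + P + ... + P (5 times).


k = 5 = 101_2 (binary, LSB first: 101)
Double-and-add from P = (3, 0):
  bit 0 = 1: acc = O + (3, 0) = (3, 0)
  bit 1 = 0: acc unchanged = (3, 0)
  bit 2 = 1: acc = (3, 0) + O = (3, 0)

5P = (3, 0)


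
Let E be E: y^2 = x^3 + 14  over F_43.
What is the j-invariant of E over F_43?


Delta = -16(4 a^3 + 27 b^2) mod 43 = 38
-1728 * (4 a)^3 = -1728 * (4*0)^3 mod 43 = 0
j = 0 * 38^(-1) mod 43 = 0

j = 0 (mod 43)


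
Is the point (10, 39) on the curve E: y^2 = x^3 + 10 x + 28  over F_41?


Check whether y^2 = x^3 + 10 x + 28 (mod 41) for (x, y) = (10, 39).
LHS: y^2 = 39^2 mod 41 = 4
RHS: x^3 + 10 x + 28 = 10^3 + 10*10 + 28 mod 41 = 21
LHS != RHS

No, not on the curve


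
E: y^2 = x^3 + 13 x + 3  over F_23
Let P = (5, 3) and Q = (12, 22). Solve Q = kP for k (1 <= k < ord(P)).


Enumerate multiples of P until we hit Q = (12, 22):
  1P = (5, 3)
  2P = (16, 12)
  3P = (4, 2)
  4P = (15, 10)
  5P = (12, 22)
Match found at i = 5.

k = 5


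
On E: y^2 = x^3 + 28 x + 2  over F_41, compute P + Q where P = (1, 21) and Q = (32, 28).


P != Q, so use the chord formula.
s = (y2 - y1) / (x2 - x1) = (7) / (31) mod 41 = 28
x3 = s^2 - x1 - x2 mod 41 = 28^2 - 1 - 32 = 13
y3 = s (x1 - x3) - y1 mod 41 = 28 * (1 - 13) - 21 = 12

P + Q = (13, 12)


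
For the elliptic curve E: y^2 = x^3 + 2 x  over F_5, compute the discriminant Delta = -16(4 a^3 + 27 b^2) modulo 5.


4 a^3 + 27 b^2 = 4*2^3 + 27*0^2 = 32 + 0 = 32
Delta = -16 * (32) = -512
Delta mod 5 = 3

Delta = 3 (mod 5)


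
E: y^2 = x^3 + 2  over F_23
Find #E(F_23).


For each x in F_23, count y with y^2 = x^3 + 0 x + 2 mod 23:
  x = 0: RHS = 2, y in [5, 18]  -> 2 point(s)
  x = 1: RHS = 3, y in [7, 16]  -> 2 point(s)
  x = 3: RHS = 6, y in [11, 12]  -> 2 point(s)
  x = 5: RHS = 12, y in [9, 14]  -> 2 point(s)
  x = 7: RHS = 0, y in [0]  -> 1 point(s)
  x = 8: RHS = 8, y in [10, 13]  -> 2 point(s)
  x = 9: RHS = 18, y in [8, 15]  -> 2 point(s)
  x = 10: RHS = 13, y in [6, 17]  -> 2 point(s)
  x = 14: RHS = 9, y in [3, 20]  -> 2 point(s)
  x = 16: RHS = 4, y in [2, 21]  -> 2 point(s)
  x = 17: RHS = 16, y in [4, 19]  -> 2 point(s)
  x = 22: RHS = 1, y in [1, 22]  -> 2 point(s)
Affine points: 23. Add the point at infinity: total = 24.

#E(F_23) = 24


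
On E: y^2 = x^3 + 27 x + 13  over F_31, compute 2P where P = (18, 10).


Doubling: s = (3 x1^2 + a) / (2 y1)
s = (3*18^2 + 27) / (2*10) mod 31 = 5
x3 = s^2 - 2 x1 mod 31 = 5^2 - 2*18 = 20
y3 = s (x1 - x3) - y1 mod 31 = 5 * (18 - 20) - 10 = 11

2P = (20, 11)


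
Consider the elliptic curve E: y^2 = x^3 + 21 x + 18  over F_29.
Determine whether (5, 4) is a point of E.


Check whether y^2 = x^3 + 21 x + 18 (mod 29) for (x, y) = (5, 4).
LHS: y^2 = 4^2 mod 29 = 16
RHS: x^3 + 21 x + 18 = 5^3 + 21*5 + 18 mod 29 = 16
LHS = RHS

Yes, on the curve


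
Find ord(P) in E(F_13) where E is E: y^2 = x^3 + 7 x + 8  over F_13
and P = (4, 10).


Compute successive multiples of P until we hit O:
  1P = (4, 10)
  2P = (2, 2)
  3P = (10, 5)
  4P = (8, 2)
  5P = (5, 5)
  6P = (3, 11)
  7P = (7, 6)
  8P = (11, 8)
  ... (continuing to 20P)
  20P = O

ord(P) = 20


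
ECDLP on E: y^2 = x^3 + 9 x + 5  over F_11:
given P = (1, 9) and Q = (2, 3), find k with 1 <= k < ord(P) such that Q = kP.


Enumerate multiples of P until we hit Q = (2, 3):
  1P = (1, 9)
  2P = (7, 9)
  3P = (3, 2)
  4P = (0, 4)
  5P = (2, 8)
  6P = (9, 10)
  7P = (6, 0)
  8P = (9, 1)
  9P = (2, 3)
Match found at i = 9.

k = 9


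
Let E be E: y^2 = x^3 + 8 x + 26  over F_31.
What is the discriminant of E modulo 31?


4 a^3 + 27 b^2 = 4*8^3 + 27*26^2 = 2048 + 18252 = 20300
Delta = -16 * (20300) = -324800
Delta mod 31 = 18

Delta = 18 (mod 31)


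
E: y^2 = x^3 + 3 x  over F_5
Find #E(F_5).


For each x in F_5, count y with y^2 = x^3 + 3 x + 0 mod 5:
  x = 0: RHS = 0, y in [0]  -> 1 point(s)
  x = 1: RHS = 4, y in [2, 3]  -> 2 point(s)
  x = 2: RHS = 4, y in [2, 3]  -> 2 point(s)
  x = 3: RHS = 1, y in [1, 4]  -> 2 point(s)
  x = 4: RHS = 1, y in [1, 4]  -> 2 point(s)
Affine points: 9. Add the point at infinity: total = 10.

#E(F_5) = 10


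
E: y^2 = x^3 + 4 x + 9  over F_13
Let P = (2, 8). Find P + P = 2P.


Doubling: s = (3 x1^2 + a) / (2 y1)
s = (3*2^2 + 4) / (2*8) mod 13 = 1
x3 = s^2 - 2 x1 mod 13 = 1^2 - 2*2 = 10
y3 = s (x1 - x3) - y1 mod 13 = 1 * (2 - 10) - 8 = 10

2P = (10, 10)


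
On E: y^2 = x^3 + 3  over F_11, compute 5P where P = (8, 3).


k = 5 = 101_2 (binary, LSB first: 101)
Double-and-add from P = (8, 3):
  bit 0 = 1: acc = O + (8, 3) = (8, 3)
  bit 1 = 0: acc unchanged = (8, 3)
  bit 2 = 1: acc = (8, 3) + (0, 6) = (4, 1)

5P = (4, 1)


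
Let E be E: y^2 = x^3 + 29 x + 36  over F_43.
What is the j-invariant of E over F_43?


Delta = -16(4 a^3 + 27 b^2) mod 43 = 35
-1728 * (4 a)^3 = -1728 * (4*29)^3 mod 43 = 32
j = 32 * 35^(-1) mod 43 = 39

j = 39 (mod 43)


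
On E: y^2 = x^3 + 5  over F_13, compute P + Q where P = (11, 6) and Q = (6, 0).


P != Q, so use the chord formula.
s = (y2 - y1) / (x2 - x1) = (7) / (8) mod 13 = 9
x3 = s^2 - x1 - x2 mod 13 = 9^2 - 11 - 6 = 12
y3 = s (x1 - x3) - y1 mod 13 = 9 * (11 - 12) - 6 = 11

P + Q = (12, 11)


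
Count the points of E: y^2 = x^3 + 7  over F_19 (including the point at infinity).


For each x in F_19, count y with y^2 = x^3 + 0 x + 7 mod 19:
  x = 0: RHS = 7, y in [8, 11]  -> 2 point(s)
  x = 8: RHS = 6, y in [5, 14]  -> 2 point(s)
  x = 10: RHS = 0, y in [0]  -> 1 point(s)
  x = 12: RHS = 6, y in [5, 14]  -> 2 point(s)
  x = 13: RHS = 0, y in [0]  -> 1 point(s)
  x = 15: RHS = 0, y in [0]  -> 1 point(s)
  x = 18: RHS = 6, y in [5, 14]  -> 2 point(s)
Affine points: 11. Add the point at infinity: total = 12.

#E(F_19) = 12


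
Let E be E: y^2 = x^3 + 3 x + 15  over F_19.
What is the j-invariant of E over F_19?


Delta = -16(4 a^3 + 27 b^2) mod 19 = 5
-1728 * (4 a)^3 = -1728 * (4*3)^3 mod 19 = 18
j = 18 * 5^(-1) mod 19 = 15

j = 15 (mod 19)


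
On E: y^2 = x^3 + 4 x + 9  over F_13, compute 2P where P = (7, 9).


Doubling: s = (3 x1^2 + a) / (2 y1)
s = (3*7^2 + 4) / (2*9) mod 13 = 12
x3 = s^2 - 2 x1 mod 13 = 12^2 - 2*7 = 0
y3 = s (x1 - x3) - y1 mod 13 = 12 * (7 - 0) - 9 = 10

2P = (0, 10)


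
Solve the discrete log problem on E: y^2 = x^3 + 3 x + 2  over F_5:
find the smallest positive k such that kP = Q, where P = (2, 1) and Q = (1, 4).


Enumerate multiples of P until we hit Q = (1, 4):
  1P = (2, 1)
  2P = (1, 4)
Match found at i = 2.

k = 2


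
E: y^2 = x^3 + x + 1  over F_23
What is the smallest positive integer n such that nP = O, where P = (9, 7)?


Compute successive multiples of P until we hit O:
  1P = (9, 7)
  2P = (6, 19)
  3P = (1, 7)
  4P = (13, 16)
  5P = (19, 5)
  6P = (7, 11)
  7P = (11, 20)
  8P = (5, 19)
  ... (continuing to 28P)
  28P = O

ord(P) = 28


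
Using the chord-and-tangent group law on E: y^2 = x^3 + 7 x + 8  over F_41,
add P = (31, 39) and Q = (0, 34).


P != Q, so use the chord formula.
s = (y2 - y1) / (x2 - x1) = (36) / (10) mod 41 = 20
x3 = s^2 - x1 - x2 mod 41 = 20^2 - 31 - 0 = 0
y3 = s (x1 - x3) - y1 mod 41 = 20 * (31 - 0) - 39 = 7

P + Q = (0, 7)


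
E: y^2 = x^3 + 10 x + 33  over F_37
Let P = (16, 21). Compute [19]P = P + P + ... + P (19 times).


k = 19 = 10011_2 (binary, LSB first: 11001)
Double-and-add from P = (16, 21):
  bit 0 = 1: acc = O + (16, 21) = (16, 21)
  bit 1 = 1: acc = (16, 21) + (8, 25) = (4, 10)
  bit 2 = 0: acc unchanged = (4, 10)
  bit 3 = 0: acc unchanged = (4, 10)
  bit 4 = 1: acc = (4, 10) + (31, 4) = (29, 12)

19P = (29, 12)


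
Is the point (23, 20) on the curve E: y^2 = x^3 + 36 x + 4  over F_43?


Check whether y^2 = x^3 + 36 x + 4 (mod 43) for (x, y) = (23, 20).
LHS: y^2 = 20^2 mod 43 = 13
RHS: x^3 + 36 x + 4 = 23^3 + 36*23 + 4 mod 43 = 13
LHS = RHS

Yes, on the curve


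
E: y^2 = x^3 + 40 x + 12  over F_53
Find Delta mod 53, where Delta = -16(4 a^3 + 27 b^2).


4 a^3 + 27 b^2 = 4*40^3 + 27*12^2 = 256000 + 3888 = 259888
Delta = -16 * (259888) = -4158208
Delta mod 53 = 13

Delta = 13 (mod 53)


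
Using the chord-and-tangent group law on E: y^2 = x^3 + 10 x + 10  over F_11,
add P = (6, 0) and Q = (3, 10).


P != Q, so use the chord formula.
s = (y2 - y1) / (x2 - x1) = (10) / (8) mod 11 = 4
x3 = s^2 - x1 - x2 mod 11 = 4^2 - 6 - 3 = 7
y3 = s (x1 - x3) - y1 mod 11 = 4 * (6 - 7) - 0 = 7

P + Q = (7, 7)


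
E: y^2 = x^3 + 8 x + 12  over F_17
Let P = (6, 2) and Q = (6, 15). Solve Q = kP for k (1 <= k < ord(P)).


Enumerate multiples of P until we hit Q = (6, 15):
  1P = (6, 2)
  2P = (13, 16)
  3P = (2, 6)
  4P = (10, 2)
  5P = (1, 15)
  6P = (12, 0)
  7P = (1, 2)
  8P = (10, 15)
  9P = (2, 11)
  10P = (13, 1)
  11P = (6, 15)
Match found at i = 11.

k = 11


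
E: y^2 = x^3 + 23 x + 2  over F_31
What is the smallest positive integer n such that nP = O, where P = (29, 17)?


Compute successive multiples of P until we hit O:
  1P = (29, 17)
  2P = (23, 22)
  3P = (15, 23)
  4P = (3, 25)
  5P = (9, 15)
  6P = (2, 26)
  7P = (7, 17)
  8P = (26, 14)
  ... (continuing to 39P)
  39P = O

ord(P) = 39


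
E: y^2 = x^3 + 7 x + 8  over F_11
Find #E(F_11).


For each x in F_11, count y with y^2 = x^3 + 7 x + 8 mod 11:
  x = 1: RHS = 5, y in [4, 7]  -> 2 point(s)
  x = 3: RHS = 1, y in [1, 10]  -> 2 point(s)
  x = 4: RHS = 1, y in [1, 10]  -> 2 point(s)
  x = 5: RHS = 3, y in [5, 6]  -> 2 point(s)
  x = 7: RHS = 4, y in [2, 9]  -> 2 point(s)
  x = 8: RHS = 4, y in [2, 9]  -> 2 point(s)
  x = 10: RHS = 0, y in [0]  -> 1 point(s)
Affine points: 13. Add the point at infinity: total = 14.

#E(F_11) = 14


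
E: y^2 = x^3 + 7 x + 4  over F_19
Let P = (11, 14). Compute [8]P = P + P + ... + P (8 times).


k = 8 = 1000_2 (binary, LSB first: 0001)
Double-and-add from P = (11, 14):
  bit 0 = 0: acc unchanged = O
  bit 1 = 0: acc unchanged = O
  bit 2 = 0: acc unchanged = O
  bit 3 = 1: acc = O + (12, 7) = (12, 7)

8P = (12, 7)


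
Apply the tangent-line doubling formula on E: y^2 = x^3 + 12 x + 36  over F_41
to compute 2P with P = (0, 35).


Doubling: s = (3 x1^2 + a) / (2 y1)
s = (3*0^2 + 12) / (2*35) mod 41 = 40
x3 = s^2 - 2 x1 mod 41 = 40^2 - 2*0 = 1
y3 = s (x1 - x3) - y1 mod 41 = 40 * (0 - 1) - 35 = 7

2P = (1, 7)


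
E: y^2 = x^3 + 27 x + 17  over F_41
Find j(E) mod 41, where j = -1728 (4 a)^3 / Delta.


Delta = -16(4 a^3 + 27 b^2) mod 41 = 10
-1728 * (4 a)^3 = -1728 * (4*27)^3 mod 41 = 37
j = 37 * 10^(-1) mod 41 = 16

j = 16 (mod 41)


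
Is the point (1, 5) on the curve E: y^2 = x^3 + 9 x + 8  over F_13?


Check whether y^2 = x^3 + 9 x + 8 (mod 13) for (x, y) = (1, 5).
LHS: y^2 = 5^2 mod 13 = 12
RHS: x^3 + 9 x + 8 = 1^3 + 9*1 + 8 mod 13 = 5
LHS != RHS

No, not on the curve


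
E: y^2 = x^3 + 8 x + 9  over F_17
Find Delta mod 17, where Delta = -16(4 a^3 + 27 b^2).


4 a^3 + 27 b^2 = 4*8^3 + 27*9^2 = 2048 + 2187 = 4235
Delta = -16 * (4235) = -67760
Delta mod 17 = 2

Delta = 2 (mod 17)


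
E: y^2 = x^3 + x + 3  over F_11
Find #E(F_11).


For each x in F_11, count y with y^2 = x^3 + 1 x + 3 mod 11:
  x = 0: RHS = 3, y in [5, 6]  -> 2 point(s)
  x = 1: RHS = 5, y in [4, 7]  -> 2 point(s)
  x = 3: RHS = 0, y in [0]  -> 1 point(s)
  x = 4: RHS = 5, y in [4, 7]  -> 2 point(s)
  x = 5: RHS = 1, y in [1, 10]  -> 2 point(s)
  x = 6: RHS = 5, y in [4, 7]  -> 2 point(s)
  x = 7: RHS = 1, y in [1, 10]  -> 2 point(s)
  x = 9: RHS = 4, y in [2, 9]  -> 2 point(s)
  x = 10: RHS = 1, y in [1, 10]  -> 2 point(s)
Affine points: 17. Add the point at infinity: total = 18.

#E(F_11) = 18


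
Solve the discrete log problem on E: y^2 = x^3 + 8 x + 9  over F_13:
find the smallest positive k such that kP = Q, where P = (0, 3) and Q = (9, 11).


Enumerate multiples of P until we hit Q = (9, 11):
  1P = (0, 3)
  2P = (9, 11)
Match found at i = 2.

k = 2


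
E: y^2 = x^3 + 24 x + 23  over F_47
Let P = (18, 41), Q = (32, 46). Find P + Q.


P != Q, so use the chord formula.
s = (y2 - y1) / (x2 - x1) = (5) / (14) mod 47 = 44
x3 = s^2 - x1 - x2 mod 47 = 44^2 - 18 - 32 = 6
y3 = s (x1 - x3) - y1 mod 47 = 44 * (18 - 6) - 41 = 17

P + Q = (6, 17)


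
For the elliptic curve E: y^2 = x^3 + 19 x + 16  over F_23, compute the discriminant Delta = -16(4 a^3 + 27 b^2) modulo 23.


4 a^3 + 27 b^2 = 4*19^3 + 27*16^2 = 27436 + 6912 = 34348
Delta = -16 * (34348) = -549568
Delta mod 23 = 17

Delta = 17 (mod 23)


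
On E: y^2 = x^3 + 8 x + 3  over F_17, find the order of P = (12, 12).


Compute successive multiples of P until we hit O:
  1P = (12, 12)
  2P = (8, 16)
  3P = (15, 8)
  4P = (5, 7)
  5P = (13, 14)
  6P = (13, 3)
  7P = (5, 10)
  8P = (15, 9)
  ... (continuing to 11P)
  11P = O

ord(P) = 11


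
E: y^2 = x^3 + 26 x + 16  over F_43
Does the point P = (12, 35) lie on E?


Check whether y^2 = x^3 + 26 x + 16 (mod 43) for (x, y) = (12, 35).
LHS: y^2 = 35^2 mod 43 = 21
RHS: x^3 + 26 x + 16 = 12^3 + 26*12 + 16 mod 43 = 35
LHS != RHS

No, not on the curve


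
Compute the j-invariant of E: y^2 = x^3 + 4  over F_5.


Delta = -16(4 a^3 + 27 b^2) mod 5 = 3
-1728 * (4 a)^3 = -1728 * (4*0)^3 mod 5 = 0
j = 0 * 3^(-1) mod 5 = 0

j = 0 (mod 5)


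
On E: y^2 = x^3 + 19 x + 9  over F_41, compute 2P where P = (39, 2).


Doubling: s = (3 x1^2 + a) / (2 y1)
s = (3*39^2 + 19) / (2*2) mod 41 = 18
x3 = s^2 - 2 x1 mod 41 = 18^2 - 2*39 = 0
y3 = s (x1 - x3) - y1 mod 41 = 18 * (39 - 0) - 2 = 3

2P = (0, 3)
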